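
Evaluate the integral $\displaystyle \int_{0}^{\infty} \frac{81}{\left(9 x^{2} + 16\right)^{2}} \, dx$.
$\frac{27 \pi}{256}$

Start from the standard arctangent integral
$$J(a) = \int_{0}^{\infty} \frac{1}{a^{2} + x^{2}} \, dx = \frac{\pi}{2 a}.$$

Differentiating under the integral sign with respect to $a$,
$$\frac{dJ}{da} = \int_{0}^{\infty} - \frac{2 a}{\left(a^{2} + x^{2}\right)^{2}} \, dx = - \frac{\pi}{2 a^{2}},$$
so $\int_{0}^{\infty} \frac{1}{\left(a^{2} + x^{2}\right)^{2}} \, dx = \frac{\pi}{4 a^{3}}$.

Setting $a = \frac{4}{3}$:
$$I = \frac{27 \pi}{256}.$$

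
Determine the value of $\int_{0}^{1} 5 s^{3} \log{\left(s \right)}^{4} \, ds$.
$\frac{15}{128}$

Consider the simpler parametrised integral
$$J(a) = \int_{0}^{1} 5 s^{a} \, ds = \frac{5}{a + 1}.$$

Differentiating under the integral sign brings down a factor of $\ln s$:
$$\frac{dJ}{da} = \int_{0}^{1} 5 s^{a} \log{\left(s \right)} \, ds = - \frac{5}{\left(a + 1\right)^{2}}.$$

Repeating $4$ times in total — each differentiation brings down another $\ln s$ — gives
$$\frac{d^{4}J}{da^{4}} = \int_{0}^{1} 5 s^{a} \log{\left(s \right)}^{4} \, ds = \frac{120}{\left(a + 1\right)^{5}},$$
and the integrand here is exactly the target integrand, so $I = \frac{120}{\left(a + 1\right)^{5}}$.

Setting $a = 3$:
$$I = \frac{15}{128}.$$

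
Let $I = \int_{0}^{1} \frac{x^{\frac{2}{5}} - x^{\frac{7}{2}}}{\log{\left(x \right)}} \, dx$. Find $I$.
$- \log{\left(45 \right)} + \log{\left(14 \right)}$

Consider the one-parameter family: let $I(a) = \int_{0}^{1} \frac{x^{\frac{2}{5}} - x^{a}}{\log{\left(x \right)}} \, dx$.

Since $\dfrac{\partial}{\partial a}\,x^{a} = x^{a} \ln x$, the $\ln x$ in the denominator cancels and
$$\frac{dI}{da} = \int_{0}^{1} -1 x^{a} \, dx = -1 \left[\frac{x^{a+1}}{a+1}\right]_0^1 = - \frac{1}{a + 1}.$$

Integrating with respect to $a$ gives $I(a) = - \log{\left(\frac{5 a}{7} + \frac{5}{7} \right)} + C$.

At $a = \frac{2}{5}$ the integrand is identically $0$, so $I(\frac{2}{5}) = 0$. The closed form gives $0$, hence $C = 0$.

Setting $a = \frac{7}{2}$:
$$I = - \log{\left(45 \right)} + \log{\left(14 \right)}.$$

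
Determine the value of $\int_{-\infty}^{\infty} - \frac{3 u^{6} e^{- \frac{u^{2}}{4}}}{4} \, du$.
$- 180 \sqrt{\pi}$

Start from the elementary integral
$$J(a) = \int_{-\infty}^{\infty} - \frac{3 e^{- a u^{2}}}{4} \, du = - \frac{3 \sqrt{\pi}}{4 \sqrt{a}}.$$

Differentiating under the integral sign brings down a factor of $(-u^2)$:
$$\frac{dJ}{da} = \int_{-\infty}^{\infty} \frac{3 u^{2} e^{- a u^{2}}}{4} \, du = \frac{3 \sqrt{\pi}}{8 a^{\frac{3}{2}}}.$$

Repeating $3$ times in total — each differentiation brings down another $(-u^2)$ — gives
$$\frac{d^{3}J}{da^{3}} = \int_{-\infty}^{\infty} \frac{3 u^{6} e^{- a u^{2}}}{4} \, du = \frac{45 \sqrt{\pi}}{32 a^{\frac{7}{2}}},$$
and the integrand here is $(-1)^{3}$ times the target integrand, so $I = (-1)^{3}\,\frac{d^{3}J}{da^{3}} = - \frac{45 \sqrt{\pi}}{32 a^{\frac{7}{2}}}$.

Setting $a = \frac{1}{4}$:
$$I = - 180 \sqrt{\pi}.$$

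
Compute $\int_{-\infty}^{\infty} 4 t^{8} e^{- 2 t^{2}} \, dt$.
$\frac{105 \sqrt{2} \sqrt{\pi}}{128}$

Start from the elementary integral
$$J(a) = \int_{-\infty}^{\infty} 4 e^{- a t^{2}} \, dt = \frac{4 \sqrt{\pi}}{\sqrt{a}}.$$

Differentiating under the integral sign brings down a factor of $(-t^2)$:
$$\frac{dJ}{da} = \int_{-\infty}^{\infty} - 4 t^{2} e^{- a t^{2}} \, dt = - \frac{2 \sqrt{\pi}}{a^{\frac{3}{2}}}.$$

Repeating $4$ times in total — each differentiation brings down another $(-t^2)$ — gives
$$\frac{d^{4}J}{da^{4}} = \int_{-\infty}^{\infty} 4 t^{8} e^{- a t^{2}} \, dt = \frac{105 \sqrt{\pi}}{4 a^{\frac{9}{2}}},$$
and the integrand here is exactly the target integrand, so $I = \frac{105 \sqrt{\pi}}{4 a^{\frac{9}{2}}}$.

Setting $a = 2$:
$$I = \frac{105 \sqrt{2} \sqrt{\pi}}{128}.$$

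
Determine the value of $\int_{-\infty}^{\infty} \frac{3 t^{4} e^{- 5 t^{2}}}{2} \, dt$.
$\frac{9 \sqrt{5} \sqrt{\pi}}{1000}$

Begin with the known integral
$$J(a) = \int_{-\infty}^{\infty} \frac{3 e^{- a t^{2}}}{2} \, dt = \frac{3 \sqrt{\pi}}{2 \sqrt{a}}.$$

Differentiating under the integral sign brings down a factor of $(-t^2)$:
$$\frac{dJ}{da} = \int_{-\infty}^{\infty} - \frac{3 t^{2} e^{- a t^{2}}}{2} \, dt = - \frac{3 \sqrt{\pi}}{4 a^{\frac{3}{2}}}.$$

Repeating twice in total — each differentiation brings down another $(-t^2)$ — gives
$$\frac{d^{2}J}{da^{2}} = \int_{-\infty}^{\infty} \frac{3 t^{4} e^{- a t^{2}}}{2} \, dt = \frac{9 \sqrt{\pi}}{8 a^{\frac{5}{2}}},$$
and the integrand here is exactly the target integrand, so $I = \frac{9 \sqrt{\pi}}{8 a^{\frac{5}{2}}}$.

Setting $a = 5$:
$$I = \frac{9 \sqrt{5} \sqrt{\pi}}{1000}.$$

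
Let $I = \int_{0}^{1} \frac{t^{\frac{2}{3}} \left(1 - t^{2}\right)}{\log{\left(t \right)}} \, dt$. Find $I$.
$\log{\left(\frac{5}{11} \right)}$

Consider the one-parameter family: let $I(a) = \int_{0}^{1} \frac{- t^{\frac{8}{3}} + t^{a}}{\log{\left(t \right)}} \, dt$.

Since $\dfrac{\partial}{\partial a}\,t^{a} = t^{a} \ln t$, the $\ln t$ in the denominator cancels and
$$\frac{dI}{da} = \int_{0}^{1} t^{a} \, dt = \left[\frac{t^{a+1}}{a+1}\right]_0^1 = \frac{1}{a + 1}.$$

Integrating with respect to $a$ gives $I(a) = \log{\left(\frac{3 a}{11} + \frac{3}{11} \right)} + C$.

At $a = \frac{8}{3}$ the integrand is identically $0$, so $I(\frac{8}{3}) = 0$. The closed form gives $0$, hence $C = 0$.

Setting $a = \frac{2}{3}$:
$$I = \log{\left(\frac{5}{11} \right)}.$$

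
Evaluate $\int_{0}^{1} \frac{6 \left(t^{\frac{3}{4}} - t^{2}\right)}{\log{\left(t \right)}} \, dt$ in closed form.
$- \log{\left(\frac{2985984}{117649} \right)}$

Replace the exponent $2$ by a parameter $a$: let $I(a) = \int_{0}^{1} \frac{6 \left(t^{\frac{3}{4}} - t^{a}\right)}{\log{\left(t \right)}} \, dt$.

Since $\dfrac{\partial}{\partial a}\,t^{a} = t^{a} \ln t$, the $\ln t$ in the denominator cancels and
$$\frac{dI}{da} = \int_{0}^{1} -6 t^{a} \, dt = -6 \left[\frac{t^{a+1}}{a+1}\right]_0^1 = - \frac{6}{a + 1}.$$

Integrating with respect to $a$ gives $I(a) = - \log{\left(\frac{4096 \left(a + 1\right)^{6}}{117649} \right)} + C$.

At $a = \frac{3}{4}$ the integrand is identically $0$, so $I(\frac{3}{4}) = 0$. The closed form gives $0$, hence $C = 0$.

Setting $a = 2$:
$$I = - \log{\left(\frac{2985984}{117649} \right)}.$$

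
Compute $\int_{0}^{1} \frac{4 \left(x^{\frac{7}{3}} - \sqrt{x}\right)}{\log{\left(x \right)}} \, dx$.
$- \log{\left(\frac{6561}{160000} \right)}$

Consider the one-parameter family: let $I(a) = \int_{0}^{1} \frac{4 \left(x^{\frac{7}{3}} - x^{a}\right)}{\log{\left(x \right)}} \, dx$.

Since $\dfrac{\partial}{\partial a}\,x^{a} = x^{a} \ln x$, the $\ln x$ in the denominator cancels and
$$\frac{dI}{da} = \int_{0}^{1} -4 x^{a} \, dx = -4 \left[\frac{x^{a+1}}{a+1}\right]_0^1 = - \frac{4}{a + 1}.$$

Integrating with respect to $a$ gives $I(a) = - \log{\left(\frac{81 \left(a + 1\right)^{4}}{10000} \right)} + C$.

At $a = \frac{7}{3}$ the integrand is identically $0$, so $I(\frac{7}{3}) = 0$. The closed form gives $0$, hence $C = 0$.

Setting $a = \frac{1}{2}$:
$$I = - \log{\left(\frac{6561}{160000} \right)}.$$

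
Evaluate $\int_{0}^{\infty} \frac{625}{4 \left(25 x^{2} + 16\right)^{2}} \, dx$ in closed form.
$\frac{125 \pi}{1024}$

Start from the standard arctangent integral
$$J(a) = \int_{0}^{\infty} \frac{1}{4 \left(a^{2} + x^{2}\right)} \, dx = \frac{\pi}{8 a}.$$

Differentiating under the integral sign with respect to $a$,
$$\frac{dJ}{da} = \int_{0}^{\infty} - \frac{a}{2 \left(a^{2} + x^{2}\right)^{2}} \, dx = - \frac{\pi}{8 a^{2}},$$
so $\int_{0}^{\infty} \frac{1}{4 \left(a^{2} + x^{2}\right)^{2}} \, dx = \frac{\pi}{16 a^{3}}$.

Setting $a = \frac{4}{5}$:
$$I = \frac{125 \pi}{1024}.$$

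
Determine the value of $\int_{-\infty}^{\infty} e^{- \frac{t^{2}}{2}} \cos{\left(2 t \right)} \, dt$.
$\frac{\sqrt{2} \sqrt{\pi}}{e^{2}}$

Treat the cosine frequency as a parameter and define $I(b) = \int_{-\infty}^{\infty} e^{- \frac{t^{2}}{2}} \cos{\left(b t \right)} \, dt$.

Differentiating under the integral sign,
$$I'(b) = \int_{-\infty}^{\infty} - t e^{- \frac{t^{2}}{2}} \sin{\left(b t \right)} \, dt.$$

Integrate $\int_{-\infty}^{\infty} t \sin(b t)\, e^{- \frac{t^{2}}{2}}\, dt$ by parts with $u = \sin(b t)$ and $dv = t\, e^{- \frac{t^{2}}{2}}\, dt$, giving $v = - e^{- \frac{t^{2}}{2}}$. The boundary term vanishes and
$$\int_{-\infty}^{\infty} t \sin(b t)\, e^{- \frac{t^{2}}{2}}\, dt = b \int_{-\infty}^{\infty} \cos(b t)\, e^{- \frac{t^{2}}{2}}\, dt,$$
so $I'(b) = - b\, I(b)$.

This is a separable first-order ODE; solving with the initial condition $I(0) = \int_{-\infty}^{\infty} e^{- \frac{t^{2}}{2}}\,dt = \sqrt{2} \sqrt{\pi}$ gives
$$I(b) = \sqrt{2} \sqrt{\pi} e^{- \frac{b^{2}}{2}}.$$

Setting $b = 2$:
$$I = \frac{\sqrt{2} \sqrt{\pi}}{e^{2}}.$$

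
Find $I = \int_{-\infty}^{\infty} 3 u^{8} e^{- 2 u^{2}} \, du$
$\frac{315 \sqrt{2} \sqrt{\pi}}{512}$

Consider the simpler parametrised integral
$$J(a) = \int_{-\infty}^{\infty} 3 e^{- a u^{2}} \, du = \frac{3 \sqrt{\pi}}{\sqrt{a}}.$$

Differentiating under the integral sign brings down a factor of $(-u^2)$:
$$\frac{dJ}{da} = \int_{-\infty}^{\infty} - 3 u^{2} e^{- a u^{2}} \, du = - \frac{3 \sqrt{\pi}}{2 a^{\frac{3}{2}}}.$$

Repeating $4$ times in total — each differentiation brings down another $(-u^2)$ — gives
$$\frac{d^{4}J}{da^{4}} = \int_{-\infty}^{\infty} 3 u^{8} e^{- a u^{2}} \, du = \frac{315 \sqrt{\pi}}{16 a^{\frac{9}{2}}},$$
and the integrand here is exactly the target integrand, so $I = \frac{315 \sqrt{\pi}}{16 a^{\frac{9}{2}}}$.

Setting $a = 2$:
$$I = \frac{315 \sqrt{2} \sqrt{\pi}}{512}.$$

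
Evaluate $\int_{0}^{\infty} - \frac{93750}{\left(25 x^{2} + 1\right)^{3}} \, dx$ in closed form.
$- \frac{28125 \pi}{8}$

Recall the elementary integral
$$J(a) = \int_{0}^{\infty} - \frac{6}{a^{2} + x^{2}} \, dx = - \frac{3 \pi}{a}.$$

Differentiating under the integral sign with respect to $a$,
$$\frac{dJ}{da} = \int_{0}^{\infty} \frac{12 a}{\left(a^{2} + x^{2}\right)^{2}} \, dx = \frac{3 \pi}{a^{2}},$$
so $\int_{0}^{\infty} - \frac{6}{\left(a^{2} + x^{2}\right)^{2}} \, dx = - \frac{3 \pi}{2 a^{3}}$.

Repeating — each differentiation of $1/(x^2+a^2)^j$ produces $-2ja/(x^2+a^2)^{j+1}$ — and dividing through by $-2ja$ at each step yields, after $2$ differentiations in total,
$$\int_{0}^{\infty} - \frac{6}{\left(a^{2} + x^{2}\right)^{3}} \, dx = - \frac{9 \pi}{8 a^{5}}.$$

Setting $a = \frac{1}{5}$:
$$I = - \frac{28125 \pi}{8}.$$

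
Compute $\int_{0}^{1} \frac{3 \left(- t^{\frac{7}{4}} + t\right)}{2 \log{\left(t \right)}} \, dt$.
$\log{\left(\frac{16 \sqrt{22}}{121} \right)}$

Consider the one-parameter family: let $I(a) = \int_{0}^{1} \frac{3 \left(- t^{\frac{7}{4}} + t^{a}\right)}{2 \log{\left(t \right)}} \, dt$.

Since $\dfrac{\partial}{\partial a}\,t^{a} = t^{a} \ln t$, the $\ln t$ in the denominator cancels and
$$\frac{dI}{da} = \int_{0}^{1} \frac{3}{2} t^{a} \, dt = \frac{3}{2} \left[\frac{t^{a+1}}{a+1}\right]_0^1 = \frac{3}{2 \left(a + 1\right)}.$$

Integrating with respect to $a$ gives $I(a) = \log{\left(\frac{8 \sqrt{11} \left(a + 1\right)^{\frac{3}{2}}}{121} \right)} + C$.

At $a = \frac{7}{4}$ the integrand is identically $0$, so $I(\frac{7}{4}) = 0$. The closed form gives $0$, hence $C = 0$.

Setting $a = 1$:
$$I = \log{\left(\frac{16 \sqrt{22}}{121} \right)}.$$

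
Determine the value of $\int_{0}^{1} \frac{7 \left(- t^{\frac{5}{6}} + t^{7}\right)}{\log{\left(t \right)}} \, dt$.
$- \log{\left(\frac{19487171}{587068342272} \right)}$

Consider the one-parameter family: let $I(a) = \int_{0}^{1} \frac{7 \left(t^{7} - t^{a}\right)}{\log{\left(t \right)}} \, dt$.

Since $\dfrac{\partial}{\partial a}\,t^{a} = t^{a} \ln t$, the $\ln t$ in the denominator cancels and
$$\frac{dI}{da} = \int_{0}^{1} -7 t^{a} \, dt = -7 \left[\frac{t^{a+1}}{a+1}\right]_0^1 = - \frac{7}{a + 1}.$$

Integrating with respect to $a$ gives $I(a) = - \log{\left(\frac{\left(a + 1\right)^{7}}{2097152} \right)} + C$.

At $a = 7$ the integrand is identically $0$, so $I(7) = 0$. The closed form gives $0$, hence $C = 0$.

Setting $a = \frac{5}{6}$:
$$I = - \log{\left(\frac{19487171}{587068342272} \right)}.$$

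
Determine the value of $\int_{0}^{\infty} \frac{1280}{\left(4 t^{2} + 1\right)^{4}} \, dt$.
$100 \pi$

Begin with the known result
$$J(a) = \int_{0}^{\infty} \frac{5}{a^{2} + t^{2}} \, dt = \frac{5 \pi}{2 a}.$$

Differentiating under the integral sign with respect to $a$,
$$\frac{dJ}{da} = \int_{0}^{\infty} - \frac{10 a}{\left(a^{2} + t^{2}\right)^{2}} \, dt = - \frac{5 \pi}{2 a^{2}},$$
so $\int_{0}^{\infty} \frac{5}{\left(a^{2} + t^{2}\right)^{2}} \, dt = \frac{5 \pi}{4 a^{3}}$.

Repeating — each differentiation of $1/(t^2+a^2)^j$ produces $-2ja/(t^2+a^2)^{j+1}$ — and dividing through by $-2ja$ at each step yields, after $3$ differentiations in total,
$$\int_{0}^{\infty} \frac{5}{\left(a^{2} + t^{2}\right)^{4}} \, dt = \frac{25 \pi}{32 a^{7}}.$$

Setting $a = \frac{1}{2}$:
$$I = 100 \pi.$$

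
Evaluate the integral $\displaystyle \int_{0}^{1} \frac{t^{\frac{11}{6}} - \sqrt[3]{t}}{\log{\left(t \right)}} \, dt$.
$- \log{\left(\frac{8}{17} \right)}$

Replace the exponent $\frac{1}{3}$ by a parameter $a$: let $I(a) = \int_{0}^{1} \frac{t^{\frac{11}{6}} - t^{a}}{\log{\left(t \right)}} \, dt$.

Since $\dfrac{\partial}{\partial a}\,t^{a} = t^{a} \ln t$, the $\ln t$ in the denominator cancels and
$$\frac{dI}{da} = \int_{0}^{1} -1 t^{a} \, dt = -1 \left[\frac{t^{a+1}}{a+1}\right]_0^1 = - \frac{1}{a + 1}.$$

Integrating with respect to $a$ gives $I(a) = - \log{\left(\frac{6 a}{17} + \frac{6}{17} \right)} + C$.

At $a = \frac{11}{6}$ the integrand is identically $0$, so $I(\frac{11}{6}) = 0$. The closed form gives $0$, hence $C = 0$.

Setting $a = \frac{1}{3}$:
$$I = - \log{\left(\frac{8}{17} \right)}.$$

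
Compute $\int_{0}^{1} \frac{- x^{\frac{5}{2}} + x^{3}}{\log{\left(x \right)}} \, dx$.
$- \log{\left(\frac{7}{8} \right)}$

Replace the exponent $\frac{5}{2}$ by a parameter $a$: let $I(a) = \int_{0}^{1} \frac{x^{3} - x^{a}}{\log{\left(x \right)}} \, dx$.

Since $\dfrac{\partial}{\partial a}\,x^{a} = x^{a} \ln x$, the $\ln x$ in the denominator cancels and
$$\frac{dI}{da} = \int_{0}^{1} -1 x^{a} \, dx = -1 \left[\frac{x^{a+1}}{a+1}\right]_0^1 = - \frac{1}{a + 1}.$$

Integrating with respect to $a$ gives $I(a) = - \log{\left(\frac{a}{4} + \frac{1}{4} \right)} + C$.

At $a = 3$ the integrand is identically $0$, so $I(3) = 0$. The closed form gives $0$, hence $C = 0$.

Setting $a = \frac{5}{2}$:
$$I = - \log{\left(\frac{7}{8} \right)}.$$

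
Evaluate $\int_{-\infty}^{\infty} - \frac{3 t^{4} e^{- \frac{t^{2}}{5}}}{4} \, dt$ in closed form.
$- \frac{225 \sqrt{5} \sqrt{\pi}}{16}$

Start from the elementary integral
$$J(a) = \int_{-\infty}^{\infty} - \frac{3 e^{- a t^{2}}}{4} \, dt = - \frac{3 \sqrt{\pi}}{4 \sqrt{a}}.$$

Differentiating under the integral sign brings down a factor of $(-t^2)$:
$$\frac{dJ}{da} = \int_{-\infty}^{\infty} \frac{3 t^{2} e^{- a t^{2}}}{4} \, dt = \frac{3 \sqrt{\pi}}{8 a^{\frac{3}{2}}}.$$

Repeating twice in total — each differentiation brings down another $(-t^2)$ — gives
$$\frac{d^{2}J}{da^{2}} = \int_{-\infty}^{\infty} - \frac{3 t^{4} e^{- a t^{2}}}{4} \, dt = - \frac{9 \sqrt{\pi}}{16 a^{\frac{5}{2}}},$$
and the integrand here is exactly the target integrand, so $I = - \frac{9 \sqrt{\pi}}{16 a^{\frac{5}{2}}}$.

Setting $a = \frac{1}{5}$:
$$I = - \frac{225 \sqrt{5} \sqrt{\pi}}{16}.$$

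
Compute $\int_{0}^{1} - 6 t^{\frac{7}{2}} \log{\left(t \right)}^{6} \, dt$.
$- \frac{20480}{177147}$

Consider the simpler parametrised integral
$$J(a) = \int_{0}^{1} - 6 t^{a} \, dt = - \frac{6}{a + 1}.$$

Differentiating under the integral sign brings down a factor of $\ln t$:
$$\frac{dJ}{da} = \int_{0}^{1} - 6 t^{a} \log{\left(t \right)} \, dt = \frac{6}{\left(a + 1\right)^{2}}.$$

Repeating $6$ times in total — each differentiation brings down another $\ln t$ — gives
$$\frac{d^{6}J}{da^{6}} = \int_{0}^{1} - 6 t^{a} \log{\left(t \right)}^{6} \, dt = - \frac{4320}{\left(a + 1\right)^{7}},$$
and the integrand here is exactly the target integrand, so $I = - \frac{4320}{\left(a + 1\right)^{7}}$.

Setting $a = \frac{7}{2}$:
$$I = - \frac{20480}{177147}.$$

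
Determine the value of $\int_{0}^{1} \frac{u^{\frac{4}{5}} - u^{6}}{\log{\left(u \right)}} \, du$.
$- \log{\left(\frac{35}{9} \right)}$

Replace the exponent $6$ by a parameter $a$: let $I(a) = \int_{0}^{1} \frac{u^{\frac{4}{5}} - u^{a}}{\log{\left(u \right)}} \, du$.

Since $\dfrac{\partial}{\partial a}\,u^{a} = u^{a} \ln u$, the $\ln u$ in the denominator cancels and
$$\frac{dI}{da} = \int_{0}^{1} -1 u^{a} \, du = -1 \left[\frac{u^{a+1}}{a+1}\right]_0^1 = - \frac{1}{a + 1}.$$

Integrating with respect to $a$ gives $I(a) = - \log{\left(\frac{5 a}{9} + \frac{5}{9} \right)} + C$.

At $a = \frac{4}{5}$ the integrand is identically $0$, so $I(\frac{4}{5}) = 0$. The closed form gives $0$, hence $C = 0$.

Setting $a = 6$:
$$I = - \log{\left(\frac{35}{9} \right)}.$$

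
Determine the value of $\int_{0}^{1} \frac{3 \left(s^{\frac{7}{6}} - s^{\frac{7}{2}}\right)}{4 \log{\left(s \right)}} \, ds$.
$\log{\left(\frac{39^{\frac{3}{4}}}{27} \right)}$

Replace the exponent $\frac{7}{2}$ by a parameter $a$: let $I(a) = \int_{0}^{1} \frac{3 \left(s^{\frac{7}{6}} - s^{a}\right)}{4 \log{\left(s \right)}} \, ds$.

Since $\dfrac{\partial}{\partial a}\,s^{a} = s^{a} \ln s$, the $\ln s$ in the denominator cancels and
$$\frac{dI}{da} = \int_{0}^{1} - \frac{3}{4} s^{a} \, ds = - \frac{3}{4} \left[\frac{s^{a+1}}{a+1}\right]_0^1 = - \frac{3}{4 a + 4}.$$

Integrating with respect to $a$ gives $I(a) = - \frac{3 \log{\left(a + 1 \right)}}{4} - \frac{3 \log{\left(6 \right)}}{4} + \frac{3 \log{\left(13 \right)}}{4} + C$.

At $a = \frac{7}{6}$ the integrand is identically $0$, so $I(\frac{7}{6}) = 0$. The closed form gives $0$, hence $C = 0$.

Setting $a = \frac{7}{2}$:
$$I = \log{\left(\frac{39^{\frac{3}{4}}}{27} \right)}.$$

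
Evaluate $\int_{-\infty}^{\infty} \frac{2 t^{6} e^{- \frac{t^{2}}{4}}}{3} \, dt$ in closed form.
$160 \sqrt{\pi}$

Start from the elementary integral
$$J(a) = \int_{-\infty}^{\infty} \frac{2 e^{- a t^{2}}}{3} \, dt = \frac{2 \sqrt{\pi}}{3 \sqrt{a}}.$$

Differentiating under the integral sign brings down a factor of $(-t^2)$:
$$\frac{dJ}{da} = \int_{-\infty}^{\infty} - \frac{2 t^{2} e^{- a t^{2}}}{3} \, dt = - \frac{\sqrt{\pi}}{3 a^{\frac{3}{2}}}.$$

Repeating $3$ times in total — each differentiation brings down another $(-t^2)$ — gives
$$\frac{d^{3}J}{da^{3}} = \int_{-\infty}^{\infty} - \frac{2 t^{6} e^{- a t^{2}}}{3} \, dt = - \frac{5 \sqrt{\pi}}{4 a^{\frac{7}{2}}},$$
and the integrand here is $(-1)^{3}$ times the target integrand, so $I = (-1)^{3}\,\frac{d^{3}J}{da^{3}} = \frac{5 \sqrt{\pi}}{4 a^{\frac{7}{2}}}$.

Setting $a = \frac{1}{4}$:
$$I = 160 \sqrt{\pi}.$$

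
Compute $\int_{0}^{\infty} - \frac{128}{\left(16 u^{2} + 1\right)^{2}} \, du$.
$- 8 \pi$

Recall the elementary integral
$$J(a) = \int_{0}^{\infty} - \frac{1}{2 \left(a^{2} + u^{2}\right)} \, du = - \frac{\pi}{4 a}.$$

Differentiating under the integral sign with respect to $a$,
$$\frac{dJ}{da} = \int_{0}^{\infty} \frac{a}{\left(a^{2} + u^{2}\right)^{2}} \, du = \frac{\pi}{4 a^{2}},$$
so $\int_{0}^{\infty} - \frac{1}{2 \left(a^{2} + u^{2}\right)^{2}} \, du = - \frac{\pi}{8 a^{3}}$.

Setting $a = \frac{1}{4}$:
$$I = - 8 \pi.$$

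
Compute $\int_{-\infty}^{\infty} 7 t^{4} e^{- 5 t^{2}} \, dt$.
$\frac{21 \sqrt{5} \sqrt{\pi}}{500}$

Begin with the known integral
$$J(a) = \int_{-\infty}^{\infty} 7 e^{- a t^{2}} \, dt = \frac{7 \sqrt{\pi}}{\sqrt{a}}.$$

Differentiating under the integral sign brings down a factor of $(-t^2)$:
$$\frac{dJ}{da} = \int_{-\infty}^{\infty} - 7 t^{2} e^{- a t^{2}} \, dt = - \frac{7 \sqrt{\pi}}{2 a^{\frac{3}{2}}}.$$

Repeating twice in total — each differentiation brings down another $(-t^2)$ — gives
$$\frac{d^{2}J}{da^{2}} = \int_{-\infty}^{\infty} 7 t^{4} e^{- a t^{2}} \, dt = \frac{21 \sqrt{\pi}}{4 a^{\frac{5}{2}}},$$
and the integrand here is exactly the target integrand, so $I = \frac{21 \sqrt{\pi}}{4 a^{\frac{5}{2}}}$.

Setting $a = 5$:
$$I = \frac{21 \sqrt{5} \sqrt{\pi}}{500}.$$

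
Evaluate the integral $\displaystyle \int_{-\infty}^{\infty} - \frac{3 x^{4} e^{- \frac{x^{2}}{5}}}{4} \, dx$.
$- \frac{225 \sqrt{5} \sqrt{\pi}}{16}$

Consider the simpler parametrised integral
$$J(a) = \int_{-\infty}^{\infty} - \frac{3 e^{- a x^{2}}}{4} \, dx = - \frac{3 \sqrt{\pi}}{4 \sqrt{a}}.$$

Differentiating under the integral sign brings down a factor of $(-x^2)$:
$$\frac{dJ}{da} = \int_{-\infty}^{\infty} \frac{3 x^{2} e^{- a x^{2}}}{4} \, dx = \frac{3 \sqrt{\pi}}{8 a^{\frac{3}{2}}}.$$

Repeating twice in total — each differentiation brings down another $(-x^2)$ — gives
$$\frac{d^{2}J}{da^{2}} = \int_{-\infty}^{\infty} - \frac{3 x^{4} e^{- a x^{2}}}{4} \, dx = - \frac{9 \sqrt{\pi}}{16 a^{\frac{5}{2}}},$$
and the integrand here is exactly the target integrand, so $I = - \frac{9 \sqrt{\pi}}{16 a^{\frac{5}{2}}}$.

Setting $a = \frac{1}{5}$:
$$I = - \frac{225 \sqrt{5} \sqrt{\pi}}{16}.$$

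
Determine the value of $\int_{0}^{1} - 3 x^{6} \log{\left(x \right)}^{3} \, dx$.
$\frac{18}{2401}$

Consider the simpler parametrised integral
$$J(a) = \int_{0}^{1} - 3 x^{a} \, dx = - \frac{3}{a + 1}.$$

Differentiating under the integral sign brings down a factor of $\ln x$:
$$\frac{dJ}{da} = \int_{0}^{1} - 3 x^{a} \log{\left(x \right)} \, dx = \frac{3}{\left(a + 1\right)^{2}}.$$

Repeating $3$ times in total — each differentiation brings down another $\ln x$ — gives
$$\frac{d^{3}J}{da^{3}} = \int_{0}^{1} - 3 x^{a} \log{\left(x \right)}^{3} \, dx = \frac{18}{\left(a + 1\right)^{4}},$$
and the integrand here is exactly the target integrand, so $I = \frac{18}{\left(a + 1\right)^{4}}$.

Setting $a = 6$:
$$I = \frac{18}{2401}.$$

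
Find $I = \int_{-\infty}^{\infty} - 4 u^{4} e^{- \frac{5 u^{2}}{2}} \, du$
$- \frac{12 \sqrt{10} \sqrt{\pi}}{125}$

Consider the simpler parametrised integral
$$J(a) = \int_{-\infty}^{\infty} - 4 e^{- a u^{2}} \, du = - \frac{4 \sqrt{\pi}}{\sqrt{a}}.$$

Differentiating under the integral sign brings down a factor of $(-u^2)$:
$$\frac{dJ}{da} = \int_{-\infty}^{\infty} 4 u^{2} e^{- a u^{2}} \, du = \frac{2 \sqrt{\pi}}{a^{\frac{3}{2}}}.$$

Repeating twice in total — each differentiation brings down another $(-u^2)$ — gives
$$\frac{d^{2}J}{da^{2}} = \int_{-\infty}^{\infty} - 4 u^{4} e^{- a u^{2}} \, du = - \frac{3 \sqrt{\pi}}{a^{\frac{5}{2}}},$$
and the integrand here is exactly the target integrand, so $I = - \frac{3 \sqrt{\pi}}{a^{\frac{5}{2}}}$.

Setting $a = \frac{5}{2}$:
$$I = - \frac{12 \sqrt{10} \sqrt{\pi}}{125}.$$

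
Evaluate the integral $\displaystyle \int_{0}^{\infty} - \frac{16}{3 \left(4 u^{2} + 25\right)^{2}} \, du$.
$- \frac{2 \pi}{375}$

Recall the elementary integral
$$J(a) = \int_{0}^{\infty} - \frac{1}{3 \left(a^{2} + u^{2}\right)} \, du = - \frac{\pi}{6 a}.$$

Differentiating under the integral sign with respect to $a$,
$$\frac{dJ}{da} = \int_{0}^{\infty} \frac{2 a}{3 \left(a^{2} + u^{2}\right)^{2}} \, du = \frac{\pi}{6 a^{2}},$$
so $\int_{0}^{\infty} - \frac{1}{3 \left(a^{2} + u^{2}\right)^{2}} \, du = - \frac{\pi}{12 a^{3}}$.

Setting $a = \frac{5}{2}$:
$$I = - \frac{2 \pi}{375}.$$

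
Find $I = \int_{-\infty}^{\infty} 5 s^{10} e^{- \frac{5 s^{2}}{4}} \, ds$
$\frac{12096 \sqrt{5} \sqrt{\pi}}{625}$

Start from the elementary integral
$$J(a) = \int_{-\infty}^{\infty} 5 e^{- a s^{2}} \, ds = \frac{5 \sqrt{\pi}}{\sqrt{a}}.$$

Differentiating under the integral sign brings down a factor of $(-s^2)$:
$$\frac{dJ}{da} = \int_{-\infty}^{\infty} - 5 s^{2} e^{- a s^{2}} \, ds = - \frac{5 \sqrt{\pi}}{2 a^{\frac{3}{2}}}.$$

Repeating $5$ times in total — each differentiation brings down another $(-s^2)$ — gives
$$\frac{d^{5}J}{da^{5}} = \int_{-\infty}^{\infty} - 5 s^{10} e^{- a s^{2}} \, ds = - \frac{4725 \sqrt{\pi}}{32 a^{\frac{11}{2}}},$$
and the integrand here is $(-1)^{5}$ times the target integrand, so $I = (-1)^{5}\,\frac{d^{5}J}{da^{5}} = \frac{4725 \sqrt{\pi}}{32 a^{\frac{11}{2}}}$.

Setting $a = \frac{5}{4}$:
$$I = \frac{12096 \sqrt{5} \sqrt{\pi}}{625}.$$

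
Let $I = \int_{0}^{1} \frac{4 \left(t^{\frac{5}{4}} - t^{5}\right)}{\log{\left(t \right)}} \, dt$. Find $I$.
$- \log{\left(\frac{4096}{81} \right)}$

Consider the one-parameter family: let $I(a) = \int_{0}^{1} \frac{4 \left(t^{\frac{5}{4}} - t^{a}\right)}{\log{\left(t \right)}} \, dt$.

Since $\dfrac{\partial}{\partial a}\,t^{a} = t^{a} \ln t$, the $\ln t$ in the denominator cancels and
$$\frac{dI}{da} = \int_{0}^{1} -4 t^{a} \, dt = -4 \left[\frac{t^{a+1}}{a+1}\right]_0^1 = - \frac{4}{a + 1}.$$

Integrating with respect to $a$ gives $I(a) = - \log{\left(\frac{256 \left(a + 1\right)^{4}}{6561} \right)} + C$.

At $a = \frac{5}{4}$ the integrand is identically $0$, so $I(\frac{5}{4}) = 0$. The closed form gives $0$, hence $C = 0$.

Setting $a = 5$:
$$I = - \log{\left(\frac{4096}{81} \right)}.$$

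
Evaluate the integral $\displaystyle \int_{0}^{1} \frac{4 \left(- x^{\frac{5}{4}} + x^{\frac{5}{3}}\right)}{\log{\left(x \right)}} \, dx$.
$- \log{\left(\frac{531441}{1048576} \right)}$

Consider the one-parameter family: let $I(a) = \int_{0}^{1} \frac{4 \left(x^{\frac{5}{3}} - x^{a}\right)}{\log{\left(x \right)}} \, dx$.

Since $\dfrac{\partial}{\partial a}\,x^{a} = x^{a} \ln x$, the $\ln x$ in the denominator cancels and
$$\frac{dI}{da} = \int_{0}^{1} -4 x^{a} \, dx = -4 \left[\frac{x^{a+1}}{a+1}\right]_0^1 = - \frac{4}{a + 1}.$$

Integrating with respect to $a$ gives $I(a) = - \log{\left(\frac{81 \left(a + 1\right)^{4}}{4096} \right)} + C$.

At $a = \frac{5}{3}$ the integrand is identically $0$, so $I(\frac{5}{3}) = 0$. The closed form gives $0$, hence $C = 0$.

Setting $a = \frac{5}{4}$:
$$I = - \log{\left(\frac{531441}{1048576} \right)}.$$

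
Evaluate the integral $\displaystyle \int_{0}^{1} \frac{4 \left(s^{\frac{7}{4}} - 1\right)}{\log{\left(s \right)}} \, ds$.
$\log{\left(\frac{14641}{256} \right)}$

Introduce a parameter $a$ in the exponent: let $I(a) = \int_{0}^{1} \frac{4 \left(s^{a} - 1\right)}{\log{\left(s \right)}} \, ds$.

Since $\dfrac{\partial}{\partial a}\,s^{a} = s^{a} \ln s$, the $\ln s$ in the denominator cancels and
$$\frac{dI}{da} = \int_{0}^{1} 4 s^{a} \, ds = 4 \left[\frac{s^{a+1}}{a+1}\right]_0^1 = \frac{4}{a + 1}.$$

Integrating with respect to $a$ gives $I(a) = 4 \log{\left(a + 1 \right)} + C$.

At $a = 0$ the integrand is identically $0$, so $I(0) = 0$. The closed form gives $0$, hence $C = 0$.

Setting $a = \frac{7}{4}$:
$$I = \log{\left(\frac{14641}{256} \right)}.$$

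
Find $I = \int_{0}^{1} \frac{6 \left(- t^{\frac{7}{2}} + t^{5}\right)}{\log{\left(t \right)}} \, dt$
$\log{\left(\frac{4096}{729} \right)}$

Introduce a parameter $a$ in the exponent: let $I(a) = \int_{0}^{1} \frac{6 \left(t^{5} - t^{a}\right)}{\log{\left(t \right)}} \, dt$.

Since $\dfrac{\partial}{\partial a}\,t^{a} = t^{a} \ln t$, the $\ln t$ in the denominator cancels and
$$\frac{dI}{da} = \int_{0}^{1} -6 t^{a} \, dt = -6 \left[\frac{t^{a+1}}{a+1}\right]_0^1 = - \frac{6}{a + 1}.$$

Integrating with respect to $a$ gives $I(a) = \log{\left(\frac{46656}{\left(a + 1\right)^{6}} \right)} + C$.

At $a = 5$ the integrand is identically $0$, so $I(5) = 0$. The closed form gives $0$, hence $C = 0$.

Setting $a = \frac{7}{2}$:
$$I = \log{\left(\frac{4096}{729} \right)}.$$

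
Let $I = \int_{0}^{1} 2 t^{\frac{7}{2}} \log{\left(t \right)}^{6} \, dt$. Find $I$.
$\frac{20480}{531441}$

Begin with the known integral
$$J(a) = \int_{0}^{1} 2 t^{a} \, dt = \frac{2}{a + 1}.$$

Differentiating under the integral sign brings down a factor of $\ln t$:
$$\frac{dJ}{da} = \int_{0}^{1} 2 t^{a} \log{\left(t \right)} \, dt = - \frac{2}{\left(a + 1\right)^{2}}.$$

Repeating $6$ times in total — each differentiation brings down another $\ln t$ — gives
$$\frac{d^{6}J}{da^{6}} = \int_{0}^{1} 2 t^{a} \log{\left(t \right)}^{6} \, dt = \frac{1440}{\left(a + 1\right)^{7}},$$
and the integrand here is exactly the target integrand, so $I = \frac{1440}{\left(a + 1\right)^{7}}$.

Setting $a = \frac{7}{2}$:
$$I = \frac{20480}{531441}.$$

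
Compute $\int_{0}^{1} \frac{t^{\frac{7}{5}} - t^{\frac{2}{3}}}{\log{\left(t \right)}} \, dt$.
$- \log{\left(\frac{25}{36} \right)}$

Replace the exponent $\frac{2}{3}$ by a parameter $a$: let $I(a) = \int_{0}^{1} \frac{t^{\frac{7}{5}} - t^{a}}{\log{\left(t \right)}} \, dt$.

Since $\dfrac{\partial}{\partial a}\,t^{a} = t^{a} \ln t$, the $\ln t$ in the denominator cancels and
$$\frac{dI}{da} = \int_{0}^{1} -1 t^{a} \, dt = -1 \left[\frac{t^{a+1}}{a+1}\right]_0^1 = - \frac{1}{a + 1}.$$

Integrating with respect to $a$ gives $I(a) = - \log{\left(\frac{5 a}{12} + \frac{5}{12} \right)} + C$.

At $a = \frac{7}{5}$ the integrand is identically $0$, so $I(\frac{7}{5}) = 0$. The closed form gives $0$, hence $C = 0$.

Setting $a = \frac{2}{3}$:
$$I = - \log{\left(\frac{25}{36} \right)}.$$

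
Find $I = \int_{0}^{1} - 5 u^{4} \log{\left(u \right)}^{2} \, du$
$- \frac{2}{25}$

Start from the elementary integral
$$J(a) = \int_{0}^{1} - 5 u^{a} \, du = - \frac{5}{a + 1}.$$

Differentiating under the integral sign brings down a factor of $\ln u$:
$$\frac{dJ}{da} = \int_{0}^{1} - 5 u^{a} \log{\left(u \right)} \, du = \frac{5}{\left(a + 1\right)^{2}}.$$

Repeating twice in total — each differentiation brings down another $\ln u$ — gives
$$\frac{d^{2}J}{da^{2}} = \int_{0}^{1} - 5 u^{a} \log{\left(u \right)}^{2} \, du = - \frac{10}{\left(a + 1\right)^{3}},$$
and the integrand here is exactly the target integrand, so $I = - \frac{10}{\left(a + 1\right)^{3}}$.

Setting $a = 4$:
$$I = - \frac{2}{25}.$$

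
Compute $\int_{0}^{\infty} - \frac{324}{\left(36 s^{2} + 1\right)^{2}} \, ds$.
$- \frac{27 \pi}{2}$

Start from the standard arctangent integral
$$J(a) = \int_{0}^{\infty} - \frac{1}{4 \left(a^{2} + s^{2}\right)} \, ds = - \frac{\pi}{8 a}.$$

Differentiating under the integral sign with respect to $a$,
$$\frac{dJ}{da} = \int_{0}^{\infty} \frac{a}{2 \left(a^{2} + s^{2}\right)^{2}} \, ds = \frac{\pi}{8 a^{2}},$$
so $\int_{0}^{\infty} - \frac{1}{4 \left(a^{2} + s^{2}\right)^{2}} \, ds = - \frac{\pi}{16 a^{3}}$.

Setting $a = \frac{1}{6}$:
$$I = - \frac{27 \pi}{2}.$$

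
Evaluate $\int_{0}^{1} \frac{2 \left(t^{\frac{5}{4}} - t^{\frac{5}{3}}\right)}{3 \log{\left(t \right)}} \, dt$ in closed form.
$\log{\left(\frac{9 \cdot 2^{\frac{2}{3}}}{16} \right)}$

Consider the one-parameter family: let $I(a) = \int_{0}^{1} \frac{2 \left(t^{\frac{5}{4}} - t^{a}\right)}{3 \log{\left(t \right)}} \, dt$.

Since $\dfrac{\partial}{\partial a}\,t^{a} = t^{a} \ln t$, the $\ln t$ in the denominator cancels and
$$\frac{dI}{da} = \int_{0}^{1} - \frac{2}{3} t^{a} \, dt = - \frac{2}{3} \left[\frac{t^{a+1}}{a+1}\right]_0^1 = - \frac{2}{3 a + 3}.$$

Integrating with respect to $a$ gives $I(a) = - \frac{2 \log{\left(a + 1 \right)}}{3} - \frac{4 \log{\left(2 \right)}}{3} + \frac{4 \log{\left(3 \right)}}{3} + C$.

At $a = \frac{5}{4}$ the integrand is identically $0$, so $I(\frac{5}{4}) = 0$. The closed form gives $0$, hence $C = 0$.

Setting $a = \frac{5}{3}$:
$$I = \log{\left(\frac{9 \cdot 2^{\frac{2}{3}}}{16} \right)}.$$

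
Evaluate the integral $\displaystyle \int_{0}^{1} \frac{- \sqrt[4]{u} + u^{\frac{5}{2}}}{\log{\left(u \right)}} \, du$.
$\log{\left(\frac{14}{5} \right)}$

Consider the one-parameter family: let $I(a) = \int_{0}^{1} \frac{- \sqrt[4]{u} + u^{a}}{\log{\left(u \right)}} \, du$.

Since $\dfrac{\partial}{\partial a}\,u^{a} = u^{a} \ln u$, the $\ln u$ in the denominator cancels and
$$\frac{dI}{da} = \int_{0}^{1} u^{a} \, du = \left[\frac{u^{a+1}}{a+1}\right]_0^1 = \frac{1}{a + 1}.$$

Integrating with respect to $a$ gives $I(a) = \log{\left(\frac{4 a}{5} + \frac{4}{5} \right)} + C$.

At $a = \frac{1}{4}$ the integrand is identically $0$, so $I(\frac{1}{4}) = 0$. The closed form gives $0$, hence $C = 0$.

Setting $a = \frac{5}{2}$:
$$I = \log{\left(\frac{14}{5} \right)}.$$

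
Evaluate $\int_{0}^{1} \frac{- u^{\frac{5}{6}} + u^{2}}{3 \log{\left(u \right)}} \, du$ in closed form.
$- \frac{\log{\left(11 \right)}}{3} + \frac{\log{\left(18 \right)}}{3}$

Introduce a parameter $a$ in the exponent: let $I(a) = \int_{0}^{1} \frac{u^{2} - u^{a}}{3 \log{\left(u \right)}} \, du$.

Since $\dfrac{\partial}{\partial a}\,u^{a} = u^{a} \ln u$, the $\ln u$ in the denominator cancels and
$$\frac{dI}{da} = \int_{0}^{1} - \frac{1}{3} u^{a} \, du = - \frac{1}{3} \left[\frac{u^{a+1}}{a+1}\right]_0^1 = - \frac{1}{3 a + 3}.$$

Integrating with respect to $a$ gives $I(a) = - \frac{\log{\left(a + 1 \right)}}{3} + \frac{\log{\left(3 \right)}}{3} + C$.

At $a = 2$ the integrand is identically $0$, so $I(2) = 0$. The closed form gives $0$, hence $C = 0$.

Setting $a = \frac{5}{6}$:
$$I = - \frac{\log{\left(11 \right)}}{3} + \frac{\log{\left(18 \right)}}{3}.$$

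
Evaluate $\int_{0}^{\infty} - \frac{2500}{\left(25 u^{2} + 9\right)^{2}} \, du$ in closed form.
$- \frac{125 \pi}{27}$

Begin with the known result
$$J(a) = \int_{0}^{\infty} - \frac{4}{a^{2} + u^{2}} \, du = - \frac{2 \pi}{a}.$$

Differentiating under the integral sign with respect to $a$,
$$\frac{dJ}{da} = \int_{0}^{\infty} \frac{8 a}{\left(a^{2} + u^{2}\right)^{2}} \, du = \frac{2 \pi}{a^{2}},$$
so $\int_{0}^{\infty} - \frac{4}{\left(a^{2} + u^{2}\right)^{2}} \, du = - \frac{\pi}{a^{3}}$.

Setting $a = \frac{3}{5}$:
$$I = - \frac{125 \pi}{27}.$$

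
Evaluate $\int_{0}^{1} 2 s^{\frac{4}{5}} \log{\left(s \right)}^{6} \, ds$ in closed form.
$\frac{12500000}{531441}$

Start from the elementary integral
$$J(a) = \int_{0}^{1} 2 s^{a} \, ds = \frac{2}{a + 1}.$$

Differentiating under the integral sign brings down a factor of $\ln s$:
$$\frac{dJ}{da} = \int_{0}^{1} 2 s^{a} \log{\left(s \right)} \, ds = - \frac{2}{\left(a + 1\right)^{2}}.$$

Repeating $6$ times in total — each differentiation brings down another $\ln s$ — gives
$$\frac{d^{6}J}{da^{6}} = \int_{0}^{1} 2 s^{a} \log{\left(s \right)}^{6} \, ds = \frac{1440}{\left(a + 1\right)^{7}},$$
and the integrand here is exactly the target integrand, so $I = \frac{1440}{\left(a + 1\right)^{7}}$.

Setting $a = \frac{4}{5}$:
$$I = \frac{12500000}{531441}.$$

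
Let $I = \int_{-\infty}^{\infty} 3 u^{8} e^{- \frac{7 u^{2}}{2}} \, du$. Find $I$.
$\frac{45 \sqrt{14} \sqrt{\pi}}{2401}$

Begin with the known integral
$$J(a) = \int_{-\infty}^{\infty} 3 e^{- a u^{2}} \, du = \frac{3 \sqrt{\pi}}{\sqrt{a}}.$$

Differentiating under the integral sign brings down a factor of $(-u^2)$:
$$\frac{dJ}{da} = \int_{-\infty}^{\infty} - 3 u^{2} e^{- a u^{2}} \, du = - \frac{3 \sqrt{\pi}}{2 a^{\frac{3}{2}}}.$$

Repeating $4$ times in total — each differentiation brings down another $(-u^2)$ — gives
$$\frac{d^{4}J}{da^{4}} = \int_{-\infty}^{\infty} 3 u^{8} e^{- a u^{2}} \, du = \frac{315 \sqrt{\pi}}{16 a^{\frac{9}{2}}},$$
and the integrand here is exactly the target integrand, so $I = \frac{315 \sqrt{\pi}}{16 a^{\frac{9}{2}}}$.

Setting $a = \frac{7}{2}$:
$$I = \frac{45 \sqrt{14} \sqrt{\pi}}{2401}.$$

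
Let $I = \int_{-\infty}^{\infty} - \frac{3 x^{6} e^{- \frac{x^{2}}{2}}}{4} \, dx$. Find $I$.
$- \frac{45 \sqrt{2} \sqrt{\pi}}{4}$

Begin with the known integral
$$J(a) = \int_{-\infty}^{\infty} - \frac{3 e^{- a x^{2}}}{4} \, dx = - \frac{3 \sqrt{\pi}}{4 \sqrt{a}}.$$

Differentiating under the integral sign brings down a factor of $(-x^2)$:
$$\frac{dJ}{da} = \int_{-\infty}^{\infty} \frac{3 x^{2} e^{- a x^{2}}}{4} \, dx = \frac{3 \sqrt{\pi}}{8 a^{\frac{3}{2}}}.$$

Repeating $3$ times in total — each differentiation brings down another $(-x^2)$ — gives
$$\frac{d^{3}J}{da^{3}} = \int_{-\infty}^{\infty} \frac{3 x^{6} e^{- a x^{2}}}{4} \, dx = \frac{45 \sqrt{\pi}}{32 a^{\frac{7}{2}}},$$
and the integrand here is $(-1)^{3}$ times the target integrand, so $I = (-1)^{3}\,\frac{d^{3}J}{da^{3}} = - \frac{45 \sqrt{\pi}}{32 a^{\frac{7}{2}}}$.

Setting $a = \frac{1}{2}$:
$$I = - \frac{45 \sqrt{2} \sqrt{\pi}}{4}.$$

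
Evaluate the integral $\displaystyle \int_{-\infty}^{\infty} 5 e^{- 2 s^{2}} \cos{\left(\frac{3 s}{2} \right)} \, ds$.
$\frac{5 \sqrt{2} \sqrt{\pi}}{2 e^{\frac{9}{32}}}$

Treat the cosine frequency as a parameter and define $I(b) = \int_{-\infty}^{\infty} 5 e^{- 2 s^{2}} \cos{\left(b s \right)} \, ds$.

Differentiating under the integral sign,
$$I'(b) = \int_{-\infty}^{\infty} - 5 s e^{- 2 s^{2}} \sin{\left(b s \right)} \, ds.$$

Integrate $\int_{-\infty}^{\infty} s \sin(b s)\, e^{- 2 s^{2}}\, ds$ by parts with $u = \sin(b s)$ and $dv = s\, e^{- 2 s^{2}}\, ds$, giving $v = - \frac{e^{- 2 s^{2}}}{4}$. The boundary term vanishes and
$$\int_{-\infty}^{\infty} s \sin(b s)\, e^{- 2 s^{2}}\, ds = \frac{b}{4} \int_{-\infty}^{\infty} \cos(b s)\, e^{- 2 s^{2}}\, ds,$$
so $I'(b) = - \frac{b}{4}\, I(b)$.

This is a separable first-order ODE; solving with the initial condition $I(0) = \int_{-\infty}^{\infty} 5 e^{- 2 s^{2}}\,ds = \frac{5 \sqrt{2} \sqrt{\pi}}{2}$ gives
$$I(b) = \frac{5 \sqrt{2} \sqrt{\pi} e^{- \frac{b^{2}}{8}}}{2}.$$

Setting $b = \frac{3}{2}$:
$$I = \frac{5 \sqrt{2} \sqrt{\pi}}{2 e^{\frac{9}{32}}}.$$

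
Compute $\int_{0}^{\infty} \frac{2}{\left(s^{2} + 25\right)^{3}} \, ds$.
$\frac{3 \pi}{25000}$

Start from the standard arctangent integral
$$J(a) = \int_{0}^{\infty} \frac{2}{a^{2} + s^{2}} \, ds = \frac{\pi}{a}.$$

Differentiating under the integral sign with respect to $a$,
$$\frac{dJ}{da} = \int_{0}^{\infty} - \frac{4 a}{\left(a^{2} + s^{2}\right)^{2}} \, ds = - \frac{\pi}{a^{2}},$$
so $\int_{0}^{\infty} \frac{2}{\left(a^{2} + s^{2}\right)^{2}} \, ds = \frac{\pi}{2 a^{3}}$.

Repeating — each differentiation of $1/(s^2+a^2)^j$ produces $-2ja/(s^2+a^2)^{j+1}$ — and dividing through by $-2ja$ at each step yields, after $2$ differentiations in total,
$$\int_{0}^{\infty} \frac{2}{\left(a^{2} + s^{2}\right)^{3}} \, ds = \frac{3 \pi}{8 a^{5}}.$$

Setting $a = 5$:
$$I = \frac{3 \pi}{25000}.$$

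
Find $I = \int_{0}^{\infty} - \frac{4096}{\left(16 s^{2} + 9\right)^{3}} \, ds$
$- \frac{64 \pi}{81}$

Recall the elementary integral
$$J(a) = \int_{0}^{\infty} - \frac{1}{a^{2} + s^{2}} \, ds = - \frac{\pi}{2 a}.$$

Differentiating under the integral sign with respect to $a$,
$$\frac{dJ}{da} = \int_{0}^{\infty} \frac{2 a}{\left(a^{2} + s^{2}\right)^{2}} \, ds = \frac{\pi}{2 a^{2}},$$
so $\int_{0}^{\infty} - \frac{1}{\left(a^{2} + s^{2}\right)^{2}} \, ds = - \frac{\pi}{4 a^{3}}$.

Repeating — each differentiation of $1/(s^2+a^2)^j$ produces $-2ja/(s^2+a^2)^{j+1}$ — and dividing through by $-2ja$ at each step yields, after $2$ differentiations in total,
$$\int_{0}^{\infty} - \frac{1}{\left(a^{2} + s^{2}\right)^{3}} \, ds = - \frac{3 \pi}{16 a^{5}}.$$

Setting $a = \frac{3}{4}$:
$$I = - \frac{64 \pi}{81}.$$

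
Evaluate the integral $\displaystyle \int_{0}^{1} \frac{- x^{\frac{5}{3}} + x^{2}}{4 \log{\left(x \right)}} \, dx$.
$- \frac{3 \log{\left(2 \right)}}{4} + \frac{\log{\left(3 \right)}}{2}$

Replace the exponent $2$ by a parameter $a$: let $I(a) = \int_{0}^{1} \frac{- x^{\frac{5}{3}} + x^{a}}{4 \log{\left(x \right)}} \, dx$.

Since $\dfrac{\partial}{\partial a}\,x^{a} = x^{a} \ln x$, the $\ln x$ in the denominator cancels and
$$\frac{dI}{da} = \int_{0}^{1} \frac{1}{4} x^{a} \, dx = \frac{1}{4} \left[\frac{x^{a+1}}{a+1}\right]_0^1 = \frac{1}{4 \left(a + 1\right)}.$$

Integrating with respect to $a$ gives $I(a) = \log{\left(\frac{\sqrt[4]{6} \sqrt[4]{a + 1}}{2} \right)} + C$.

At $a = \frac{5}{3}$ the integrand is identically $0$, so $I(\frac{5}{3}) = 0$. The closed form gives $0$, hence $C = 0$.

Setting $a = 2$:
$$I = - \frac{3 \log{\left(2 \right)}}{4} + \frac{\log{\left(3 \right)}}{2}.$$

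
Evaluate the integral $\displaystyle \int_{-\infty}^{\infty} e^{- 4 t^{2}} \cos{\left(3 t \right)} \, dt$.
$\frac{\sqrt{\pi}}{2 e^{\frac{9}{16}}}$

Let $b$ denote the cosine frequency and define $I(b) = \int_{-\infty}^{\infty} e^{- 4 t^{2}} \cos{\left(b t \right)} \, dt$.

Differentiating under the integral sign,
$$I'(b) = \int_{-\infty}^{\infty} - t e^{- 4 t^{2}} \sin{\left(b t \right)} \, dt.$$

Integrate $\int_{-\infty}^{\infty} t \sin(b t)\, e^{- 4 t^{2}}\, dt$ by parts with $u = \sin(b t)$ and $dv = t\, e^{- 4 t^{2}}\, dt$, giving $v = - \frac{e^{- 4 t^{2}}}{8}$. The boundary term vanishes and
$$\int_{-\infty}^{\infty} t \sin(b t)\, e^{- 4 t^{2}}\, dt = \frac{b}{8} \int_{-\infty}^{\infty} \cos(b t)\, e^{- 4 t^{2}}\, dt,$$
so $I'(b) = - \frac{b}{8}\, I(b)$.

This is a separable first-order ODE; solving with the initial condition $I(0) = \int_{-\infty}^{\infty} e^{- 4 t^{2}}\,dt = \frac{\sqrt{\pi}}{2}$ gives
$$I(b) = \frac{\sqrt{\pi} e^{- \frac{b^{2}}{16}}}{2}.$$

Setting $b = 3$:
$$I = \frac{\sqrt{\pi}}{2 e^{\frac{9}{16}}}.$$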